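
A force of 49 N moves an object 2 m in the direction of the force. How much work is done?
W = Fd = 49×2 = 98.0 J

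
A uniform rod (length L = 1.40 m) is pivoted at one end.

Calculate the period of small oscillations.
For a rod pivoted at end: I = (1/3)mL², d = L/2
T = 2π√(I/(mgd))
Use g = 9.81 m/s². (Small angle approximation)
I/m = (1/3)L² = 0.6533 m²; d = L/2 = 0.7 m
T = 2π√(I/(mgd)) = 2π√(0.6533/(9.81×0.7)) = 1.938 s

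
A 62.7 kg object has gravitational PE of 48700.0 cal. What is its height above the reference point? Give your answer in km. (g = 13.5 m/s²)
PE = mgh → h = PE/(mg) = 2.038e+05 J / (62.7 kg × 13.5 m/s²) = 240.7 m = 0.2407 km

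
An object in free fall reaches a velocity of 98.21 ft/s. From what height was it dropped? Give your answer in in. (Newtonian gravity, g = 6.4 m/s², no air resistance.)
h = v²/(2g) (with unit conversion) = 2756.0 in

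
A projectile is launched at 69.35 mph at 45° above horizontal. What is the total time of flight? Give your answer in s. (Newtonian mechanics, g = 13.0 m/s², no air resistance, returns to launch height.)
T = 2v₀sin(θ)/g (with unit conversion) = 3.373 s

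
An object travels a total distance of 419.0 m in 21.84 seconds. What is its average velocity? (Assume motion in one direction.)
v_avg = Δd / Δt = 419.0 / 21.84 = 19.18 m/s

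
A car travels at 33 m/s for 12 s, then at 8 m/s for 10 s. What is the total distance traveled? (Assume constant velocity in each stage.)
d₁ = v₁t₁ = 33 × 12 = 396 m
d₂ = v₂t₂ = 8 × 10 = 80 m
d_total = 396 + 80 = 476 m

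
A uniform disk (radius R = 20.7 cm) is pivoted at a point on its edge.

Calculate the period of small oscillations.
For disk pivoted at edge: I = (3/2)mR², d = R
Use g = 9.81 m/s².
I/m = (3/2)R² = 0.06427 m²; d = R = 0.207 m
T = 2π√((3/2)R²/(gR)) = 2π√(3R/(2g)) = 1.118 s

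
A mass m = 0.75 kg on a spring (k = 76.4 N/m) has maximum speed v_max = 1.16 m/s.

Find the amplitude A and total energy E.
½mv²_max = ½kA² → A = v_max√(m/k) = 1.16×√(0.75/76.4) = 0.1149 m = 11.49 cm
E = ½mv²_max = ½×0.75×1.16² = 0.5046 J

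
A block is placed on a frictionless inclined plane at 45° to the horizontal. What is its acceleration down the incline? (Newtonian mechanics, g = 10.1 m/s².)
a = g sin(θ) = 10.1 × sin(45°) = 10.1 × 0.7071 = 7.14 m/s²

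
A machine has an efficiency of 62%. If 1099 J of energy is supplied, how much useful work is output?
W_out = η × W_in = 0.62 × 1099 = 681.38 J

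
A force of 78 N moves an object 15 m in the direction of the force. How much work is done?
W = Fd = 78×15 = 1170.0 J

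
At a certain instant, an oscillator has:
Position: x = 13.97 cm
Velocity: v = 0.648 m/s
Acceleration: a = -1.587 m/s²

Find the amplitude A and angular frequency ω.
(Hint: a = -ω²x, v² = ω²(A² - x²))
a = −ω²x → ω = √(|a|/x) = √(1.587/0.1397) = 3.37 rad/s
v² = ω²(A² − x²) → A = √(x² + v²/ω²) = √(0.1397² + 0.648²/3.37²) = 0.2377 m = 23.77 cm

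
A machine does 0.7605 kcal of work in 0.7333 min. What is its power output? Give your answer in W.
P = W/t = 3182 J / 44 s = 72.32 W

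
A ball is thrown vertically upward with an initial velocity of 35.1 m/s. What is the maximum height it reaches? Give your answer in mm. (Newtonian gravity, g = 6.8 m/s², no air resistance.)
h_max = v₀²/(2g) (with unit conversion) = 90590.0 mm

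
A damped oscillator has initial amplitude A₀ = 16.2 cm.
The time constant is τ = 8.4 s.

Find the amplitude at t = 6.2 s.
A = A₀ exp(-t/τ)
A = A₀ exp(−t/τ) = 16.2×exp(−6.2/8.4) = 7.744 cm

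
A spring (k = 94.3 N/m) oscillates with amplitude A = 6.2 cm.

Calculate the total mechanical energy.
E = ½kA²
E = ½kA² = ½×94.3×(0.062)² = 0.1812 J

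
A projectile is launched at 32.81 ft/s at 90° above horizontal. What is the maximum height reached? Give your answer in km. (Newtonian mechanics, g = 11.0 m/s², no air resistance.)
H = v₀²sin²(θ)/(2g) (with unit conversion) = 0.004546 km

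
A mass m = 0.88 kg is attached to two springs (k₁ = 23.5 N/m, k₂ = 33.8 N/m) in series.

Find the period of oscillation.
k_eq = k₁k₂/(k₁+k₂) = 13.86 N/m
T = 2π√(m/k_eq) = 2π√(0.88/13.86) = 1.583 s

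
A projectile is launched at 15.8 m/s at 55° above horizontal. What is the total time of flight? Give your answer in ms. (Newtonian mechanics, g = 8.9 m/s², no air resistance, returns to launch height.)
T = 2v₀sin(θ)/g (with unit conversion) = 2908.0 ms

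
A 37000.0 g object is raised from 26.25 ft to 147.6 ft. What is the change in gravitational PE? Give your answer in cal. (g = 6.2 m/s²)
ΔPE = mg(h₂ − h₁) = 37 kg × 6.2 m/s² × (44.99 − 8.001) m = 8485 J = 2028.0 cal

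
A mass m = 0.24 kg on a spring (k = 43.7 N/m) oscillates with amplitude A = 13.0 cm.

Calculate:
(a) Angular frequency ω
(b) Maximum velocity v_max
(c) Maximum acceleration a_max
ω = √(k/m) = √(43.7/0.24) = 13.49 rad/s
v_max = ωA = 13.49×0.13 = 1.754 m/s
a_max = ω²A = 13.49²×0.13 = 23.67 m/s²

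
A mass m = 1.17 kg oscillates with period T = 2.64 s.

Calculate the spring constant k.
T = 2π√(m/k) → k = m(2π/T)² = 1.17×(2π/2.64)² = 6.627 N/m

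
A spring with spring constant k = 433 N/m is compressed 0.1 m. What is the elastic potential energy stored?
PE = ½kx² = ½×433×0.1² = 2.165 J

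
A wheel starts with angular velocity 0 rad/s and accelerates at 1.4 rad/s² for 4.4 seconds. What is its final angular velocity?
ω = ω₀ + αt = 0 + 1.4 × 4.4 = 6.16 rad/s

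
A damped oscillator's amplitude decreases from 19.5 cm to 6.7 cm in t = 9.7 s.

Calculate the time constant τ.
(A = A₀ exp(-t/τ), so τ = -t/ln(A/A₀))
A/A₀ = 6.7/19.5 = 0.3436; ln(A/A₀) = -1.068
τ = −t/ln(A/A₀) = −9.7/-1.068 = 9.08 s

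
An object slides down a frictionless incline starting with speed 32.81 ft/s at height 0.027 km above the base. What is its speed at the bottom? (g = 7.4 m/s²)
½mv₀² + mgh = ½mv² → v = √(v₀² + 2gh) = √(10² + 2×7.4×27) = 22.35 m/s = 73.33 ft/s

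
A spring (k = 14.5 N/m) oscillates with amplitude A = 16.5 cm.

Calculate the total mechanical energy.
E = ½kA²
E = ½kA² = ½×14.5×(0.165)² = 0.1974 J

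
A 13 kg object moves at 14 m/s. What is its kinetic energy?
KE = ½mv² = ½×13×14² = 1274.0 J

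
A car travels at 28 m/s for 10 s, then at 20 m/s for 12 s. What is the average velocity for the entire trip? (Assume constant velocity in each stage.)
d₁ = v₁t₁ = 28 × 10 = 280 m
d₂ = v₂t₂ = 20 × 12 = 240 m
d_total = 520 m, t_total = 22 s
v_avg = d_total/t_total = 520/22 = 23.64 m/s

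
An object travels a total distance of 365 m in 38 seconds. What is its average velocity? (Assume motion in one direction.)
v_avg = Δd / Δt = 365 / 38 = 9.61 m/s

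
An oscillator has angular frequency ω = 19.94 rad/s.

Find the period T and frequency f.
T = 2π/ω = 2π/19.94 = 0.3151 s; f = ω/2π = 3.174 Hz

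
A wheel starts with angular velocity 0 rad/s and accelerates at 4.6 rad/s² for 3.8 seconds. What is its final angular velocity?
ω = ω₀ + αt = 0 + 4.6 × 3.8 = 17.48 rad/s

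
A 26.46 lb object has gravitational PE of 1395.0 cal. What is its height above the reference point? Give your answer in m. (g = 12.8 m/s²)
PE = mgh → h = PE/(mg) = 5837 J / (12 kg × 12.8 m/s²) = 37.99 m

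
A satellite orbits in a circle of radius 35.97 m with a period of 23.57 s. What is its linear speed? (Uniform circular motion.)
v = 2πr/T = 2π×35.97/23.57 = 9.59 m/s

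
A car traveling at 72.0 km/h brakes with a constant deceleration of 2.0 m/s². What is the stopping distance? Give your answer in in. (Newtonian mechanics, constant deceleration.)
d = v₀² / (2a) (with unit conversion) = 3937.0 in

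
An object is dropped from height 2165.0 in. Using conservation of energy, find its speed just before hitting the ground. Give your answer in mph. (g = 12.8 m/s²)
mgh = ½mv² → v = √(2gh) = √(2×12.8×54.99) = 37.52 m/s = 83.93 mph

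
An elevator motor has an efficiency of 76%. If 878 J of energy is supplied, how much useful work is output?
W_out = η × W_in = 0.76 × 878 = 667.28 J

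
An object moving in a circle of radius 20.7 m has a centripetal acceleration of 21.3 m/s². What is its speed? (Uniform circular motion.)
v = √(a_c × r) = √(21.3 × 20.7) = 21.0 m/s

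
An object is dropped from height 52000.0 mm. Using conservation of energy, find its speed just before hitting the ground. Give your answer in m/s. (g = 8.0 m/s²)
mgh = ½mv² → v = √(2gh) = √(2×8.0×52) = 28.84 m/s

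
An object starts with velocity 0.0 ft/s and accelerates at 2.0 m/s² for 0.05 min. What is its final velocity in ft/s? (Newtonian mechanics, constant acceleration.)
v = v₀ + at (with unit conversion) = 19.69 ft/s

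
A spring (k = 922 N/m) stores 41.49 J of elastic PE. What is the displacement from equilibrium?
PE = ½kx² → x = √(2PE/k) = √(2×41.49/922) = 0.3 m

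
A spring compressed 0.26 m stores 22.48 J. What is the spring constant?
PE = ½kx² → k = 2PE/x² = 2×22.48/0.26² = 665.1 N/m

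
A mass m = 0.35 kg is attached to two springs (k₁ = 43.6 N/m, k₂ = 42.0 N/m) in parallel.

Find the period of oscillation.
k_eq = k₁+k₂ = 85.6 N/m
T = 2π√(m/k_eq) = 2π√(0.35/85.6) = 0.4018 s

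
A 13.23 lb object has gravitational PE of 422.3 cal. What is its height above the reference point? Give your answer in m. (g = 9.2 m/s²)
PE = mgh → h = PE/(mg) = 1767 J / (6.001 kg × 9.2 m/s²) = 32 m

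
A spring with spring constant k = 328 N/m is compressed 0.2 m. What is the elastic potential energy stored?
PE = ½kx² = ½×328×0.2² = 6.56 J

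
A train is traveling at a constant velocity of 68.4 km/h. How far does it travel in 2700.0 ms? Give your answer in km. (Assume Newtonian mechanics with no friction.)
d = vt (with unit conversion) = 0.0513 km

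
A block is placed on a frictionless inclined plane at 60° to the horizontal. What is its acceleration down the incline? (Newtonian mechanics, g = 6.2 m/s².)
a = g sin(θ) = 6.2 × sin(60°) = 6.2 × 0.866 = 5.37 m/s²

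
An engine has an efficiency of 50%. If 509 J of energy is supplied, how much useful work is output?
W_out = η × W_in = 0.5 × 509 = 254.5 J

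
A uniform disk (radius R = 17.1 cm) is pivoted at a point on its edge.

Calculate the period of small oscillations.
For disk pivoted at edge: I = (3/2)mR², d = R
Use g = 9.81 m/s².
I/m = (3/2)R² = 0.04386 m²; d = R = 0.171 m
T = 2π√((3/2)R²/(gR)) = 2π√(3R/(2g)) = 1.016 s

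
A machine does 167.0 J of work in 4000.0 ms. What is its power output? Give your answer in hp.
P = W/t = 167 J / 4 s = 41.75 W = 0.05599 hp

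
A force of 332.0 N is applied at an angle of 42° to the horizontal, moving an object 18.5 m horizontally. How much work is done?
W = Fd cosθ = 332.0×18.5×cos(42°) = 4564.4 J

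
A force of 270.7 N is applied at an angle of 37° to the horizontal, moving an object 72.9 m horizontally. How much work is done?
W = Fd cosθ = 270.7×72.9×cos(37°) = 15760.0 J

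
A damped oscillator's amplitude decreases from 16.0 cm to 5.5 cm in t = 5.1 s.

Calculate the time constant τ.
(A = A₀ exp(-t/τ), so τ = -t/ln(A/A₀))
A/A₀ = 5.5/16.0 = 0.3438; ln(A/A₀) = -1.068
τ = −t/ln(A/A₀) = −5.1/-1.068 = 4.776 s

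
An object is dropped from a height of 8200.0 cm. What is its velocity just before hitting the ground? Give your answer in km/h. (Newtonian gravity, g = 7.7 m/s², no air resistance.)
v = √(2gh) (with unit conversion) = 127.9 km/h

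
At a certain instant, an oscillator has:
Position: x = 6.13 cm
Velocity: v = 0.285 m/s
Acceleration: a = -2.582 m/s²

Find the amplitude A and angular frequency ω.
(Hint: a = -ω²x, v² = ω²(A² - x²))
a = −ω²x → ω = √(|a|/x) = √(2.582/0.0613) = 6.49 rad/s
v² = ω²(A² − x²) → A = √(x² + v²/ω²) = √(0.0613² + 0.285²/6.49²) = 0.07541 m = 7.541 cm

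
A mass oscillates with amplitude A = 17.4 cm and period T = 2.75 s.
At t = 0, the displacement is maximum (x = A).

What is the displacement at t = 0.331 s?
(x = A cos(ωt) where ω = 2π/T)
ω = 2π/T = 2π/2.75 = 2.285 rad/s
x = A cos(ωt) = 17.4×cos(2.285×0.331) = 12.66 cm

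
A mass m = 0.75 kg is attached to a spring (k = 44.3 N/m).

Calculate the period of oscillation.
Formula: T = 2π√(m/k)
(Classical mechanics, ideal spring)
T = 2π√(m/k) = 2π√(0.75/44.3) = 0.8175 s; f = 1/T = 1.223 Hz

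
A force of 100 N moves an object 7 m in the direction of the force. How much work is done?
W = Fd = 100×7 = 700.0 J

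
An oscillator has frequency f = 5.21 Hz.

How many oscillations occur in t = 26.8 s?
n = f×t = 5.21×26.8 = 139.6 oscillations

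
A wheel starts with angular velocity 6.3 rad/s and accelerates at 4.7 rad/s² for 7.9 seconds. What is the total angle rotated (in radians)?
θ = ω₀t + ½αt² = 6.3×7.9 + ½×4.7×7.9² = 196.43 rad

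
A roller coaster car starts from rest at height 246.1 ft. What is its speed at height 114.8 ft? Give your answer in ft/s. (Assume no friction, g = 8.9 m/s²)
mgh₁ = ½mv₂² + mgh₂ → v₂ = √(2g(h₁−h₂)) = √(2×8.9×(75.01−34.99)) = 26.69 m/s = 87.57 ft/s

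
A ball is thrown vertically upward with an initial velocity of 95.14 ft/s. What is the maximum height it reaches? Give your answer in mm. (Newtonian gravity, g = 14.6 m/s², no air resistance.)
h_max = v₀²/(2g) (with unit conversion) = 28800.0 mm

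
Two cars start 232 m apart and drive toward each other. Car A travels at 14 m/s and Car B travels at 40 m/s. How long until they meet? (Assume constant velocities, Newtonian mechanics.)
Combined speed: v_combined = 14 + 40 = 54 m/s
Time to meet: t = d/54 = 232/54 = 4.3 s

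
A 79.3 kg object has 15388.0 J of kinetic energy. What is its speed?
KE = ½mv² → v = √(2KE/m) = √(2×15388.0/79.3) = 19.7 m/s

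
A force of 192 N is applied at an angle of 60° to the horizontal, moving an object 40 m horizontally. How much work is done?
W = Fd cosθ = 192×40×cos(60°) = 3840.0 J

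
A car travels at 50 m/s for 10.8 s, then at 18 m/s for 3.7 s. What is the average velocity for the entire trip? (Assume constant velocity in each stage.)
d₁ = v₁t₁ = 50 × 10.8 = 540 m
d₂ = v₂t₂ = 18 × 3.7 = 66.6 m
d_total = 606.6 m, t_total = 14.5 s
v_avg = d_total/t_total = 606.6/14.5 = 41.83 m/s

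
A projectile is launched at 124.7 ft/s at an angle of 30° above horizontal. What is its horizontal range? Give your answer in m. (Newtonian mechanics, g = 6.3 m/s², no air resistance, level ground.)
R = v₀² sin(2θ) / g (with unit conversion) = 198.6 m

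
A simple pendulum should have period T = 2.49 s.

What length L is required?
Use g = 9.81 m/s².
T = 2π√(L/g) → L = g(T/2π)² = 9.81×(2.49/2π)² = 1.541 m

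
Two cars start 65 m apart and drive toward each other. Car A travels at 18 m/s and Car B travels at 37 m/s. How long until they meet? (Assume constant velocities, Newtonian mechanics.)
Combined speed: v_combined = 18 + 37 = 55 m/s
Time to meet: t = d/55 = 65/55 = 1.18 s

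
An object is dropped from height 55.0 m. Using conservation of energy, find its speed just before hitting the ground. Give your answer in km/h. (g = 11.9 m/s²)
mgh = ½mv² → v = √(2gh) = √(2×11.9×55) = 36.18 m/s = 130.2 km/h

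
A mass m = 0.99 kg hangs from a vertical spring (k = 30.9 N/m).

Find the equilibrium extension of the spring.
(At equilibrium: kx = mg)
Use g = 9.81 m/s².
x_eq = mg/k = 0.99×9.81/30.9 = 0.3143 m = 31.43 cm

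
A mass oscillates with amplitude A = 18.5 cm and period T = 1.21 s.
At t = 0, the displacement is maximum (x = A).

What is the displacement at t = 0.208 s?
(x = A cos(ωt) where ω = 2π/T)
ω = 2π/T = 2π/1.21 = 5.193 rad/s
x = A cos(ωt) = 18.5×cos(5.193×0.208) = 8.718 cm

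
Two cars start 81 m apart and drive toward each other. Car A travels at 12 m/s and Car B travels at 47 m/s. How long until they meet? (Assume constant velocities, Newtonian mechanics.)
Combined speed: v_combined = 12 + 47 = 59 m/s
Time to meet: t = d/59 = 81/59 = 1.37 s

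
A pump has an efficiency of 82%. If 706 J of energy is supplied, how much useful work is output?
W_out = η × W_in = 0.82 × 706 = 578.92 J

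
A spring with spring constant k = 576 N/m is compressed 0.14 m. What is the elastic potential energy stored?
PE = ½kx² = ½×576×0.14² = 5.645 J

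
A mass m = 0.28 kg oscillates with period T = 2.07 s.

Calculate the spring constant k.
T = 2π√(m/k) → k = m(2π/T)² = 0.28×(2π/2.07)² = 2.58 N/m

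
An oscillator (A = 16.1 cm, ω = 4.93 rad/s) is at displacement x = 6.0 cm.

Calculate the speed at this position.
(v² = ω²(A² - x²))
v = ω√(A² − x²) = 4.93×√(0.161² − 0.06²) = 0.7366 m/s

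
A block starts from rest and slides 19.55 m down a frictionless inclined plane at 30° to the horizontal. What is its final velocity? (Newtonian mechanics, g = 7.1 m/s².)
a = g sin(θ) = 7.1 × sin(30°) = 3.55 m/s²
v = √(2ad) = √(2 × 3.55 × 19.55) = 11.78 m/s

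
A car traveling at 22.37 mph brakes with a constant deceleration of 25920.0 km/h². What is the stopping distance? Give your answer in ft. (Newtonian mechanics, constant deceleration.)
d = v₀² / (2a) (with unit conversion) = 82.03 ft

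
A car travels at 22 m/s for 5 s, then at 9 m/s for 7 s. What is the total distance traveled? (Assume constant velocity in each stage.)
d₁ = v₁t₁ = 22 × 5 = 110 m
d₂ = v₂t₂ = 9 × 7 = 63 m
d_total = 110 + 63 = 173 m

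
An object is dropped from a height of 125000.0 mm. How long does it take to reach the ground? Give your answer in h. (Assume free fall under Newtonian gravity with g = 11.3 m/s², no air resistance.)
t = √(2h/g) (with unit conversion) = 0.001307 h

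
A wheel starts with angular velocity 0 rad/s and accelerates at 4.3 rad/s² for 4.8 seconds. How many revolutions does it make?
θ = ω₀t + ½αt² = 0×4.8 + ½×4.3×4.8² = 49.54 rad
Revolutions = θ/(2π) = 49.54/(2π) = 7.88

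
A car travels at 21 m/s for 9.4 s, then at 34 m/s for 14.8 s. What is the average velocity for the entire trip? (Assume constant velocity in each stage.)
d₁ = v₁t₁ = 21 × 9.4 = 197.4 m
d₂ = v₂t₂ = 34 × 14.8 = 503.2 m
d_total = 700.6 m, t_total = 24.2 s
v_avg = d_total/t_total = 700.6/24.2 = 28.95 m/s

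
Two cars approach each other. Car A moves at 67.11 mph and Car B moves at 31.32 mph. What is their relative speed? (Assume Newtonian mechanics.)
v_rel = v_A + v_B = 67.11 + 31.32 = 98.43 mph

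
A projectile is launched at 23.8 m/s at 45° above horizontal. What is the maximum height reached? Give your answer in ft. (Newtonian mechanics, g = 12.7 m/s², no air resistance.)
H = v₀²sin²(θ)/(2g) (with unit conversion) = 36.58 ft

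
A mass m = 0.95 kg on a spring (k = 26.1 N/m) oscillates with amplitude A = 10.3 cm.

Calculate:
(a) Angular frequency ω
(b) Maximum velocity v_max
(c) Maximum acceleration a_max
ω = √(k/m) = √(26.1/0.95) = 5.242 rad/s
v_max = ωA = 5.242×0.103 = 0.5399 m/s
a_max = ω²A = 5.242²×0.103 = 2.83 m/s²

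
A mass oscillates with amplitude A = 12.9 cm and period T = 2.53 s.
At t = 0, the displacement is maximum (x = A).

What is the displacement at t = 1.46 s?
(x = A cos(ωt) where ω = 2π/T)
ω = 2π/T = 2π/2.53 = 2.483 rad/s
x = A cos(ωt) = 12.9×cos(2.483×1.46) = -11.42 cm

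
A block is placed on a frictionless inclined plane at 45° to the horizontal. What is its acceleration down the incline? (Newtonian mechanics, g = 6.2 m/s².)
a = g sin(θ) = 6.2 × sin(45°) = 6.2 × 0.7071 = 4.38 m/s²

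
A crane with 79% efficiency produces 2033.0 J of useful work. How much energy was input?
W_in = W_out/η = 2033.0/0.79 = 2573.4 J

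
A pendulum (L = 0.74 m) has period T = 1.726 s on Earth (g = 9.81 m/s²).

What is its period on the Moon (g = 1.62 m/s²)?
T = 2π√(L/g), so T_moon/T_earth = √(g_earth/g_moon)
T_moon = 2π√(0.74/1.62) = 4.247 s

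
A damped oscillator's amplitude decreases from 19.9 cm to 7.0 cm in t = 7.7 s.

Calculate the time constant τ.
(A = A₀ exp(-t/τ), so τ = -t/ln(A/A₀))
A/A₀ = 7.0/19.9 = 0.3518; ln(A/A₀) = -1.045
τ = −t/ln(A/A₀) = −7.7/-1.045 = 7.37 s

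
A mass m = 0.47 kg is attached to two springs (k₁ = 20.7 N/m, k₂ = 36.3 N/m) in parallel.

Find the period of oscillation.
k_eq = k₁+k₂ = 57 N/m
T = 2π√(m/k_eq) = 2π√(0.47/57) = 0.5705 s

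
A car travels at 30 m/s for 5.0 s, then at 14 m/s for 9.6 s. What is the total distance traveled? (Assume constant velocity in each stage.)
d₁ = v₁t₁ = 30 × 5.0 = 150 m
d₂ = v₂t₂ = 14 × 9.6 = 134.4 m
d_total = 150 + 134.4 = 284.4 m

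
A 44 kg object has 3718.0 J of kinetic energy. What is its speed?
KE = ½mv² → v = √(2KE/m) = √(2×3718.0/44) = 13.0 m/s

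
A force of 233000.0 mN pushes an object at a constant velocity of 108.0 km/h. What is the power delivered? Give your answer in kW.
P = Fv = 233 N × 30 m/s = 6990 W = 6.99 kW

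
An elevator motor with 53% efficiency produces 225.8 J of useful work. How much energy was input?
W_in = W_out/η = 225.8/0.53 = 426.04 J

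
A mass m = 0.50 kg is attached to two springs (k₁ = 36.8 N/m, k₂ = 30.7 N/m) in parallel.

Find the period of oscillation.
k_eq = k₁+k₂ = 67.5 N/m
T = 2π√(m/k_eq) = 2π√(0.5/67.5) = 0.5408 s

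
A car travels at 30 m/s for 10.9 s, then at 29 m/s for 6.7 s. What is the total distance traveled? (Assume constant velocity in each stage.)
d₁ = v₁t₁ = 30 × 10.9 = 327 m
d₂ = v₂t₂ = 29 × 6.7 = 194.3 m
d_total = 327 + 194.3 = 521.3 m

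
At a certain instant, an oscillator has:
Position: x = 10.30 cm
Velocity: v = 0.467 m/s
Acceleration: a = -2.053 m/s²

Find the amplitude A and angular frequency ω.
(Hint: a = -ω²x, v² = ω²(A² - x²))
a = −ω²x → ω = √(|a|/x) = √(2.053/0.103) = 4.465 rad/s
v² = ω²(A² − x²) → A = √(x² + v²/ω²) = √(0.103² + 0.467²/4.465²) = 0.1468 m = 14.68 cm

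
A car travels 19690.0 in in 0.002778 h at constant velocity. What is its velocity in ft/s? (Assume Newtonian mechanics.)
v = d/t (with unit conversion) = 164.1 ft/s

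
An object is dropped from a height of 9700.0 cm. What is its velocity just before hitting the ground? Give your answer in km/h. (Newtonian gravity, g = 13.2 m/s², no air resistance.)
v = √(2gh) (with unit conversion) = 182.2 km/h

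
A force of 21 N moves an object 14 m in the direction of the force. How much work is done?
W = Fd = 21×14 = 294.0 J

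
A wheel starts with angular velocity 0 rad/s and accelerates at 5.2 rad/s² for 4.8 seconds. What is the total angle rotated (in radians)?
θ = ω₀t + ½αt² = 0×4.8 + ½×5.2×4.8² = 59.9 rad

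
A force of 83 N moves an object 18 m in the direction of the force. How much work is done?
W = Fd = 83×18 = 1494.0 J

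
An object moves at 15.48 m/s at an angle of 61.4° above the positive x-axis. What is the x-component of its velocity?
vₓ = v cos(θ) = 15.48 × cos(61.4°) = 7.41 m/s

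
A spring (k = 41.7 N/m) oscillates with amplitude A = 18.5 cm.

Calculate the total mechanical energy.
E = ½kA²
E = ½kA² = ½×41.7×(0.185)² = 0.7136 J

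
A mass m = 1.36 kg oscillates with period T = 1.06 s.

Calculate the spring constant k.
T = 2π√(m/k) → k = m(2π/T)² = 1.36×(2π/1.06)² = 47.78 N/m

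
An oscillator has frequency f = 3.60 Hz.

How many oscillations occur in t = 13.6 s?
n = f×t = 3.6×13.6 = 48.96 oscillations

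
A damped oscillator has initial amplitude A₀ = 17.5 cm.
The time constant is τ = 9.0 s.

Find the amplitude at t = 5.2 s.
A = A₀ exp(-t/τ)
A = A₀ exp(−t/τ) = 17.5×exp(−5.2/9.0) = 9.82 cm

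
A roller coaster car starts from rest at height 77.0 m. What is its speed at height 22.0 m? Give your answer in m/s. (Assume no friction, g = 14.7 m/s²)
mgh₁ = ½mv₂² + mgh₂ → v₂ = √(2g(h₁−h₂)) = √(2×14.7×(77−22)) = 40.21 m/s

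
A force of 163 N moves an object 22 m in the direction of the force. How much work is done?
W = Fd = 163×22 = 3586.0 J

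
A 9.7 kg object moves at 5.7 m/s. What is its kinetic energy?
KE = ½mv² = ½×9.7×5.7² = 157.5765 J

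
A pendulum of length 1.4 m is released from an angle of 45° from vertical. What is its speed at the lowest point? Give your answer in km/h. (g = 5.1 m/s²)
h = L(1 − cosθ) = 1.4×(1 − cos45°) = 0.4101 m
v = √(2gh) = √(2×5.1×0.4101) = 2.045 m/s = 7.362 km/h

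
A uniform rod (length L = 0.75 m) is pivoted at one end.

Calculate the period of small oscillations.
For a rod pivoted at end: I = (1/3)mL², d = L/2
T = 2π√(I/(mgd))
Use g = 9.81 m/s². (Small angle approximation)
I/m = (1/3)L² = 0.1875 m²; d = L/2 = 0.375 m
T = 2π√(I/(mgd)) = 2π√(0.1875/(9.81×0.375)) = 1.419 s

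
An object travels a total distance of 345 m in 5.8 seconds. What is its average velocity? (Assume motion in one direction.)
v_avg = Δd / Δt = 345 / 5.8 = 59.48 m/s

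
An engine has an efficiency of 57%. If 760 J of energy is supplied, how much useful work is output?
W_out = η × W_in = 0.57 × 760 = 433.2 J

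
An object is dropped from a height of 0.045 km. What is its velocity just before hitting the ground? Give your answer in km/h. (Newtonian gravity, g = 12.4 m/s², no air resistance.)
v = √(2gh) (with unit conversion) = 120.3 km/h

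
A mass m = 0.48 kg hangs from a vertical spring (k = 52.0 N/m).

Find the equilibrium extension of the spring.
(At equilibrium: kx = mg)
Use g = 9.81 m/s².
x_eq = mg/k = 0.48×9.81/52.0 = 0.09055 m = 9.055 cm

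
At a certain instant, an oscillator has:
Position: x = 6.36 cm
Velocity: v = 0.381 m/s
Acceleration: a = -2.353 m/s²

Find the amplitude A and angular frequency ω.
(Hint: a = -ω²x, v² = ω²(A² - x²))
a = −ω²x → ω = √(|a|/x) = √(2.353/0.0636) = 6.083 rad/s
v² = ω²(A² − x²) → A = √(x² + v²/ω²) = √(0.0636² + 0.381²/6.083²) = 0.08927 m = 8.927 cm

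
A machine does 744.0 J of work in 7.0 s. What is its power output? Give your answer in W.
P = W/t = 744 J / 7 s = 106.3 W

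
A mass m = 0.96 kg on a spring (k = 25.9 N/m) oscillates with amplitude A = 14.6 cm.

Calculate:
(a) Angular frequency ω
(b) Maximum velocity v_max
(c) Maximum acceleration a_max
ω = √(k/m) = √(25.9/0.96) = 5.194 rad/s
v_max = ωA = 5.194×0.146 = 0.7583 m/s
a_max = ω²A = 5.194²×0.146 = 3.939 m/s²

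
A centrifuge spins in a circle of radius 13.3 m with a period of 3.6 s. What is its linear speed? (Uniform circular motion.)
v = 2πr/T = 2π×13.3/3.6 = 23.21 m/s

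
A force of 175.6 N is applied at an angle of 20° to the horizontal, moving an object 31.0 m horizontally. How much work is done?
W = Fd cosθ = 175.6×31.0×cos(20°) = 5115.3 J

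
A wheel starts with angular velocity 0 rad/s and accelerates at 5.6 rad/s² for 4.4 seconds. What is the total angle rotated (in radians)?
θ = ω₀t + ½αt² = 0×4.4 + ½×5.6×4.4² = 54.21 rad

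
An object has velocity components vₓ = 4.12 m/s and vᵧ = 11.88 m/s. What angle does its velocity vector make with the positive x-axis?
θ = arctan(vᵧ/vₓ) = arctan(11.88/4.12) = 70.87°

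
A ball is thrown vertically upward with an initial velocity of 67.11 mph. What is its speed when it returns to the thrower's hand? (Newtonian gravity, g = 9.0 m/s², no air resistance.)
By conservation of energy, the ball returns at the same speed = 67.11 mph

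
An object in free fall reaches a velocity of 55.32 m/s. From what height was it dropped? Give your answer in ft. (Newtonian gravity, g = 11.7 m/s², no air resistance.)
h = v²/(2g) (with unit conversion) = 429.1 ft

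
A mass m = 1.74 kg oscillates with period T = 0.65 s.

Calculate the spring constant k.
T = 2π√(m/k) → k = m(2π/T)² = 1.74×(2π/0.65)² = 162.6 N/m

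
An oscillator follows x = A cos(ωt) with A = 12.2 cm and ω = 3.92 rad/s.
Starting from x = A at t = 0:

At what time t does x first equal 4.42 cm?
cos(ωt) = x/A = 4.42/12.2 = 0.3623
ωt = arccos(0.3623) = 1.2 rad
t = 1.2/3.92 = 0.3061 s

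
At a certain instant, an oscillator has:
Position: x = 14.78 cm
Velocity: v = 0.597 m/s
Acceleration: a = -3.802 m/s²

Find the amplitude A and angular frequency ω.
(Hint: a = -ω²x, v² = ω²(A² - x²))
a = −ω²x → ω = √(|a|/x) = √(3.802/0.1478) = 5.072 rad/s
v² = ω²(A² − x²) → A = √(x² + v²/ω²) = √(0.1478² + 0.597²/5.072²) = 0.1889 m = 18.89 cm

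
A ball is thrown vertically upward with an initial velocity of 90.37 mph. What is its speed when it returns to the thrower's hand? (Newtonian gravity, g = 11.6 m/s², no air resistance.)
By conservation of energy, the ball returns at the same speed = 90.37 mph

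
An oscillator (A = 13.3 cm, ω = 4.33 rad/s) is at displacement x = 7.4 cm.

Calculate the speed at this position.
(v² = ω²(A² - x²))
v = ω√(A² − x²) = 4.33×√(0.133² − 0.074²) = 0.4785 m/s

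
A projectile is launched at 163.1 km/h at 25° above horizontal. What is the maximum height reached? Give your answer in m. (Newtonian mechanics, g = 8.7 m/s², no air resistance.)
H = v₀²sin²(θ)/(2g) (with unit conversion) = 21.07 m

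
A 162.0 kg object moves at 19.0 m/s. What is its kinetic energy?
KE = ½mv² = ½×162.0×19.0² = 29241.0 J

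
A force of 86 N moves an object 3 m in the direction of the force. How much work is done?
W = Fd = 86×3 = 258.0 J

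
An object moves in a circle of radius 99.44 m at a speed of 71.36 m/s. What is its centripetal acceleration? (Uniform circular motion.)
a_c = v²/r = 71.36²/99.44 = 5092.25/99.44 = 51.21 m/s²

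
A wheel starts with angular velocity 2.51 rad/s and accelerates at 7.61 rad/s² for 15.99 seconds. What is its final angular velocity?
ω = ω₀ + αt = 2.51 + 7.61 × 15.99 = 124.19 rad/s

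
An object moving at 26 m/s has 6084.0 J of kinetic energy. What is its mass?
KE = ½mv² → m = 2KE/v² = 2×6084.0/26² = 18.0 kg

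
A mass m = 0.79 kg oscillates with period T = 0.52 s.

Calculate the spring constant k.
T = 2π√(m/k) → k = m(2π/T)² = 0.79×(2π/0.52)² = 115.3 N/m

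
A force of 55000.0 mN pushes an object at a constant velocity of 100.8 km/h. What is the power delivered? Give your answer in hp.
P = Fv = 55 N × 28 m/s = 1540 W = 2.065 hp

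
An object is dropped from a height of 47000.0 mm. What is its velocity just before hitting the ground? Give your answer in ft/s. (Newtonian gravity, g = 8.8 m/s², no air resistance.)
v = √(2gh) (with unit conversion) = 94.36 ft/s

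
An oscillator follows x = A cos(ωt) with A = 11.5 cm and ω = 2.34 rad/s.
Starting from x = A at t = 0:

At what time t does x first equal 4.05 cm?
cos(ωt) = x/A = 4.05/11.5 = 0.3522
ωt = arccos(0.3522) = 1.211 rad
t = 1.211/2.34 = 0.5175 s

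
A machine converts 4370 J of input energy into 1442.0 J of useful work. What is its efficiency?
η = W_out/W_in = 1442.0/4370 = 0.33 = 33.0%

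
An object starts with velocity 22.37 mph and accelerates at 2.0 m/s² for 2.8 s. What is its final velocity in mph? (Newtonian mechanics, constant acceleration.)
v = v₀ + at (with unit conversion) = 34.9 mph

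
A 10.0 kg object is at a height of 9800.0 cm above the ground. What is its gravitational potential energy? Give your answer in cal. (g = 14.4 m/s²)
PE = mgh = 10 kg × 14.4 m/s² × 98 m = 1.411e+04 J = 3373.0 cal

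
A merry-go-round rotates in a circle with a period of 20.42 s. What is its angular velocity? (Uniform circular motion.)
ω = 2π/T = 2π/20.42 = 0.3077 rad/s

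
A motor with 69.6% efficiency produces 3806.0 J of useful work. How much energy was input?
W_in = W_out/η = 3806.0/0.696 = 5468.4 J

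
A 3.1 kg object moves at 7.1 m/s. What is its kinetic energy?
KE = ½mv² = ½×3.1×7.1² = 78.1355 J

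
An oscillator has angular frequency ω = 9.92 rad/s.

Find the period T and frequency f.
T = 2π/ω = 2π/9.92 = 0.6334 s; f = ω/2π = 1.579 Hz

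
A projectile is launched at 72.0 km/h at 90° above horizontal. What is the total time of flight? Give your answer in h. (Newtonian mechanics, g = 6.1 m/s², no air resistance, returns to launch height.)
T = 2v₀sin(θ)/g (with unit conversion) = 0.001821 h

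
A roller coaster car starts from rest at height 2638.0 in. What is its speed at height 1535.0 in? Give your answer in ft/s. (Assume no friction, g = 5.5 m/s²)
mgh₁ = ½mv₂² + mgh₂ → v₂ = √(2g(h₁−h₂)) = √(2×5.5×(67.01−38.99)) = 17.56 m/s = 57.6 ft/s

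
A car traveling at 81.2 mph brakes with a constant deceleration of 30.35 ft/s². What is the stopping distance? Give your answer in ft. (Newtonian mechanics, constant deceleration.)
d = v₀² / (2a) (with unit conversion) = 233.7 ft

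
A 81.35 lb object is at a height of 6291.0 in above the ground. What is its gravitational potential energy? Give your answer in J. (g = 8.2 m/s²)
PE = mgh = 36.9 kg × 8.2 m/s² × 159.8 m = 4.835e+04 J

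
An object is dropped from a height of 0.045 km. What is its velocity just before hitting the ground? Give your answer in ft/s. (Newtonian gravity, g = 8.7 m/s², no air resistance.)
v = √(2gh) (with unit conversion) = 91.8 ft/s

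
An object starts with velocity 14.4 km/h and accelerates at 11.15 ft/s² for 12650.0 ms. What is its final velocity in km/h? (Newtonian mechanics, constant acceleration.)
v = v₀ + at (with unit conversion) = 169.2 km/h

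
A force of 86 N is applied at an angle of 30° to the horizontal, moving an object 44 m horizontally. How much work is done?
W = Fd cosθ = 86×44×cos(30°) = 3277.0 J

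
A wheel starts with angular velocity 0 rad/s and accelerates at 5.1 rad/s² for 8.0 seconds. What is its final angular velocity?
ω = ω₀ + αt = 0 + 5.1 × 8.0 = 40.8 rad/s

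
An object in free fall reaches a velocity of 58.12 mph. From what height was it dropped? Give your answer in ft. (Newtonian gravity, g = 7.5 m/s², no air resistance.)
h = v²/(2g) (with unit conversion) = 147.7 ft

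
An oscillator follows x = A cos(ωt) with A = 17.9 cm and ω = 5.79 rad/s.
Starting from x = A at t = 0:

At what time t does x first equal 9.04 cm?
cos(ωt) = x/A = 9.04/17.9 = 0.505
ωt = arccos(0.505) = 1.041 rad
t = 1.041/5.79 = 0.1799 s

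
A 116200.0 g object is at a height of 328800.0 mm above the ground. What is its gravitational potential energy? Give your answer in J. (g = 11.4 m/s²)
PE = mgh = 116.2 kg × 11.4 m/s² × 328.8 m = 4.356e+05 J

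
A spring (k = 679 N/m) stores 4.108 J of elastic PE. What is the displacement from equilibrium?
PE = ½kx² → x = √(2PE/k) = √(2×4.108/679) = 0.11 m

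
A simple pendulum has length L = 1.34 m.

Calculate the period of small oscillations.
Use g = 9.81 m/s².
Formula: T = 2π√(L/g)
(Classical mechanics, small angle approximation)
T = 2π√(L/g) = 2π√(1.34/9.81) = 2.322 s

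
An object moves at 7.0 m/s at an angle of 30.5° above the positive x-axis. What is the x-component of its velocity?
vₓ = v cos(θ) = 7.0 × cos(30.5°) = 6.03 m/s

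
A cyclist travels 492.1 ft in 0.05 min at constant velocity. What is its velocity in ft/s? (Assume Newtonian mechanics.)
v = d/t (with unit conversion) = 164.0 ft/s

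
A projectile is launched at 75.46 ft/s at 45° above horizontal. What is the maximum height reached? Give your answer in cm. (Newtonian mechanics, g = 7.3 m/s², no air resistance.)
H = v₀²sin²(θ)/(2g) (with unit conversion) = 1812.0 cm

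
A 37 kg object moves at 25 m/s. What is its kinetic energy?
KE = ½mv² = ½×37×25² = 11562.5 J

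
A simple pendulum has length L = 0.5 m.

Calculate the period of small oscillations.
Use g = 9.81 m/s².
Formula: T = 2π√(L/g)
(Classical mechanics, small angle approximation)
T = 2π√(L/g) = 2π√(0.5/9.81) = 1.419 s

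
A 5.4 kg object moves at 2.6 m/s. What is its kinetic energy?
KE = ½mv² = ½×5.4×2.6² = 18.252 J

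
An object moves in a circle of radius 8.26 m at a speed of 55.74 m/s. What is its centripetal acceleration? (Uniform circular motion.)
a_c = v²/r = 55.74²/8.26 = 3106.95/8.26 = 376.14 m/s²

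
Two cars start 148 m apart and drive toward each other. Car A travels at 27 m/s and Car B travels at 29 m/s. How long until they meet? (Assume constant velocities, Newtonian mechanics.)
Combined speed: v_combined = 27 + 29 = 56 m/s
Time to meet: t = d/56 = 148/56 = 2.64 s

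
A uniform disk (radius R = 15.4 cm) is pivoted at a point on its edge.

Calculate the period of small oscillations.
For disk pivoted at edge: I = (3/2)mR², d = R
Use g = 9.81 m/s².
I/m = (3/2)R² = 0.03557 m²; d = R = 0.154 m
T = 2π√((3/2)R²/(gR)) = 2π√(3R/(2g)) = 0.9642 s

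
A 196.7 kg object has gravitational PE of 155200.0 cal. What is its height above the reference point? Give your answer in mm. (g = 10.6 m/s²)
PE = mgh → h = PE/(mg) = 6.494e+05 J / (196.7 kg × 10.6 m/s²) = 311.4 m = 311400.0 mm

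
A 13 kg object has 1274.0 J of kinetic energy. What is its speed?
KE = ½mv² → v = √(2KE/m) = √(2×1274.0/13) = 14.0 m/s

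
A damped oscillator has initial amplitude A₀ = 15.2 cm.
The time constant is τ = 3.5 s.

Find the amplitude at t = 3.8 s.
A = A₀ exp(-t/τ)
A = A₀ exp(−t/τ) = 15.2×exp(−3.8/3.5) = 5.132 cm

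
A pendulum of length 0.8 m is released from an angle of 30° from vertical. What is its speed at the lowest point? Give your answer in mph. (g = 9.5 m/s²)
h = L(1 − cosθ) = 0.8×(1 − cos30°) = 0.1072 m
v = √(2gh) = √(2×9.5×0.1072) = 1.427 m/s = 3.192 mph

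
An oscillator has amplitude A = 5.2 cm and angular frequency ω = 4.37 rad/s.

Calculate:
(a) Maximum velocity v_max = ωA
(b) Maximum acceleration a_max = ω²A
v_max = ωA = 4.37×0.052 = 0.2272 m/s
a_max = ω²A = 4.37²×0.052 = 0.993 m/s²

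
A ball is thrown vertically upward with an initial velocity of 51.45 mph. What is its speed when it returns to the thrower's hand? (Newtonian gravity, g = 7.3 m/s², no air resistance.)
By conservation of energy, the ball returns at the same speed = 51.45 mph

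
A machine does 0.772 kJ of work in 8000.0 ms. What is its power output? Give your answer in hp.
P = W/t = 772 J / 8 s = 96.5 W = 0.1294 hp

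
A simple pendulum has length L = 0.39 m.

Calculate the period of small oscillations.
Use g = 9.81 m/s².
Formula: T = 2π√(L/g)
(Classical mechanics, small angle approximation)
T = 2π√(L/g) = 2π√(0.39/9.81) = 1.253 s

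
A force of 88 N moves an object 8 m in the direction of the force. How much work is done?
W = Fd = 88×8 = 704.0 J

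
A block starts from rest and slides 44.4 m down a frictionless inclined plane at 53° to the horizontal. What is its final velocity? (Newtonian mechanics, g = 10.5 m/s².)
a = g sin(θ) = 10.5 × sin(53°) = 8.39 m/s²
v = √(2ad) = √(2 × 8.39 × 44.4) = 27.29 m/s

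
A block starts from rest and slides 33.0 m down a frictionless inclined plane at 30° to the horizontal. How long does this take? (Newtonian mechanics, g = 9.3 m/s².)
a = g sin(θ) = 9.3 × sin(30°) = 4.65 m/s²
t = √(2d/a) = √(2 × 33.0 / 4.65) = 3.77 s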